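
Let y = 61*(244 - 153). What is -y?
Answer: -5551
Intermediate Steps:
y = 5551 (y = 61*91 = 5551)
-y = -1*5551 = -5551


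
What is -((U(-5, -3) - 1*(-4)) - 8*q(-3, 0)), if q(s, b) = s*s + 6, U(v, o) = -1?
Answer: 117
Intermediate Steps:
q(s, b) = 6 + s² (q(s, b) = s² + 6 = 6 + s²)
-((U(-5, -3) - 1*(-4)) - 8*q(-3, 0)) = -((-1 - 1*(-4)) - 8*(6 + (-3)²)) = -((-1 + 4) - 8*(6 + 9)) = -(3 - 8*15) = -(3 - 120) = -1*(-117) = 117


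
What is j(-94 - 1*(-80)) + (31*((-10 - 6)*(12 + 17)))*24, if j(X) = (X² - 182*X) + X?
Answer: -342486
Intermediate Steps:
j(X) = X² - 181*X
j(-94 - 1*(-80)) + (31*((-10 - 6)*(12 + 17)))*24 = (-94 - 1*(-80))*(-181 + (-94 - 1*(-80))) + (31*((-10 - 6)*(12 + 17)))*24 = (-94 + 80)*(-181 + (-94 + 80)) + (31*(-16*29))*24 = -14*(-181 - 14) + (31*(-464))*24 = -14*(-195) - 14384*24 = 2730 - 345216 = -342486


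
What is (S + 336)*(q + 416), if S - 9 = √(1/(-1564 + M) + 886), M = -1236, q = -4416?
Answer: -1380000 - 200*√17365593/7 ≈ -1.4991e+6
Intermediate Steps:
S = 9 + √17365593/140 (S = 9 + √(1/(-1564 - 1236) + 886) = 9 + √(1/(-2800) + 886) = 9 + √(-1/2800 + 886) = 9 + √(2480799/2800) = 9 + √17365593/140 ≈ 38.766)
(S + 336)*(q + 416) = ((9 + √17365593/140) + 336)*(-4416 + 416) = (345 + √17365593/140)*(-4000) = -1380000 - 200*√17365593/7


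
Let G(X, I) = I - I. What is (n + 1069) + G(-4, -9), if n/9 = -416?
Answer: -2675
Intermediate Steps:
n = -3744 (n = 9*(-416) = -3744)
G(X, I) = 0
(n + 1069) + G(-4, -9) = (-3744 + 1069) + 0 = -2675 + 0 = -2675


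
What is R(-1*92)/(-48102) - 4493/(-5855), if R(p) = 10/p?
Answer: 9941654431/12955311660 ≈ 0.76738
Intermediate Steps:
R(-1*92)/(-48102) - 4493/(-5855) = (10/((-1*92)))/(-48102) - 4493/(-5855) = (10/(-92))*(-1/48102) - 4493*(-1/5855) = (10*(-1/92))*(-1/48102) + 4493/5855 = -5/46*(-1/48102) + 4493/5855 = 5/2212692 + 4493/5855 = 9941654431/12955311660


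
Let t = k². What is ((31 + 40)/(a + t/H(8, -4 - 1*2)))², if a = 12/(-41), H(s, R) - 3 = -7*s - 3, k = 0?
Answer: 8473921/144 ≈ 58847.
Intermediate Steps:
t = 0 (t = 0² = 0)
H(s, R) = -7*s (H(s, R) = 3 + (-7*s - 3) = 3 + (-3 - 7*s) = -7*s)
a = -12/41 (a = 12*(-1/41) = -12/41 ≈ -0.29268)
((31 + 40)/(a + t/H(8, -4 - 1*2)))² = ((31 + 40)/(-12/41 + 0/((-7*8))))² = (71/(-12/41 + 0/(-56)))² = (71/(-12/41 + 0*(-1/56)))² = (71/(-12/41 + 0))² = (71/(-12/41))² = (71*(-41/12))² = (-2911/12)² = 8473921/144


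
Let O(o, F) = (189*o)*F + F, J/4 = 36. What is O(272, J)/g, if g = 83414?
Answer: 3701448/41707 ≈ 88.749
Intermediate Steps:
J = 144 (J = 4*36 = 144)
O(o, F) = F + 189*F*o (O(o, F) = 189*F*o + F = F + 189*F*o)
O(272, J)/g = (144*(1 + 189*272))/83414 = (144*(1 + 51408))*(1/83414) = (144*51409)*(1/83414) = 7402896*(1/83414) = 3701448/41707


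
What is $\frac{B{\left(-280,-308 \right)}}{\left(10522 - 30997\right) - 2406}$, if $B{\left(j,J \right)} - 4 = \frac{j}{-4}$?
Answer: $- \frac{74}{22881} \approx -0.0032341$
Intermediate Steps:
$B{\left(j,J \right)} = 4 - \frac{j}{4}$ ($B{\left(j,J \right)} = 4 + \frac{j}{-4} = 4 + j \left(- \frac{1}{4}\right) = 4 - \frac{j}{4}$)
$\frac{B{\left(-280,-308 \right)}}{\left(10522 - 30997\right) - 2406} = \frac{4 - -70}{\left(10522 - 30997\right) - 2406} = \frac{4 + 70}{-20475 - 2406} = \frac{74}{-22881} = 74 \left(- \frac{1}{22881}\right) = - \frac{74}{22881}$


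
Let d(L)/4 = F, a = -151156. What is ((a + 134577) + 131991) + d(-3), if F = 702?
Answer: 118220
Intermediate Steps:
d(L) = 2808 (d(L) = 4*702 = 2808)
((a + 134577) + 131991) + d(-3) = ((-151156 + 134577) + 131991) + 2808 = (-16579 + 131991) + 2808 = 115412 + 2808 = 118220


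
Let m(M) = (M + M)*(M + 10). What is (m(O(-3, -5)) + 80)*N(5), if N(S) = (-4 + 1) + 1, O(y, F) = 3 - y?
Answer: -544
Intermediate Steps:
N(S) = -2 (N(S) = -3 + 1 = -2)
m(M) = 2*M*(10 + M) (m(M) = (2*M)*(10 + M) = 2*M*(10 + M))
(m(O(-3, -5)) + 80)*N(5) = (2*(3 - 1*(-3))*(10 + (3 - 1*(-3))) + 80)*(-2) = (2*(3 + 3)*(10 + (3 + 3)) + 80)*(-2) = (2*6*(10 + 6) + 80)*(-2) = (2*6*16 + 80)*(-2) = (192 + 80)*(-2) = 272*(-2) = -544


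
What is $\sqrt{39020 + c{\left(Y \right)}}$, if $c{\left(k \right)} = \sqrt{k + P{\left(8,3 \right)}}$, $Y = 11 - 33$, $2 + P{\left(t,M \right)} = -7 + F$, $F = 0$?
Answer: $\sqrt{39020 + i \sqrt{31}} \approx 197.53 + 0.014 i$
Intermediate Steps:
$P{\left(t,M \right)} = -9$ ($P{\left(t,M \right)} = -2 + \left(-7 + 0\right) = -2 - 7 = -9$)
$Y = -22$
$c{\left(k \right)} = \sqrt{-9 + k}$ ($c{\left(k \right)} = \sqrt{k - 9} = \sqrt{-9 + k}$)
$\sqrt{39020 + c{\left(Y \right)}} = \sqrt{39020 + \sqrt{-9 - 22}} = \sqrt{39020 + \sqrt{-31}} = \sqrt{39020 + i \sqrt{31}}$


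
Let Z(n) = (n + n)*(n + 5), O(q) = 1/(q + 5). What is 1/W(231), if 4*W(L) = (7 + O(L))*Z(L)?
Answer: 2/381843 ≈ 5.2378e-6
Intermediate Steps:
O(q) = 1/(5 + q)
Z(n) = 2*n*(5 + n) (Z(n) = (2*n)*(5 + n) = 2*n*(5 + n))
W(L) = L*(5 + L)*(7 + 1/(5 + L))/2 (W(L) = ((7 + 1/(5 + L))*(2*L*(5 + L)))/4 = (2*L*(5 + L)*(7 + 1/(5 + L)))/4 = L*(5 + L)*(7 + 1/(5 + L))/2)
1/W(231) = 1/((½)*231*(36 + 7*231)) = 1/((½)*231*(36 + 1617)) = 1/((½)*231*1653) = 1/(381843/2) = 2/381843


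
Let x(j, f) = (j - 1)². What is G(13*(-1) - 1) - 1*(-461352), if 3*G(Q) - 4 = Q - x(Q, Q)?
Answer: 1383821/3 ≈ 4.6127e+5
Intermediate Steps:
x(j, f) = (-1 + j)²
G(Q) = 4/3 - (-1 + Q)²/3 + Q/3 (G(Q) = 4/3 + (Q - (-1 + Q)²)/3 = 4/3 + (-(-1 + Q)²/3 + Q/3) = 4/3 - (-1 + Q)²/3 + Q/3)
G(13*(-1) - 1) - 1*(-461352) = (1 + (13*(-1) - 1) - (13*(-1) - 1)²/3) - 1*(-461352) = (1 + (-13 - 1) - (-13 - 1)²/3) + 461352 = (1 - 14 - ⅓*(-14)²) + 461352 = (1 - 14 - ⅓*196) + 461352 = (1 - 14 - 196/3) + 461352 = -235/3 + 461352 = 1383821/3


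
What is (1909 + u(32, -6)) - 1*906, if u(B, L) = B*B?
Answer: 2027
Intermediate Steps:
u(B, L) = B²
(1909 + u(32, -6)) - 1*906 = (1909 + 32²) - 1*906 = (1909 + 1024) - 906 = 2933 - 906 = 2027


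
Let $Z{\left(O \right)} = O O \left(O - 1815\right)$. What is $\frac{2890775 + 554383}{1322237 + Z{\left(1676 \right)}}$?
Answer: $- \frac{3445158}{389125427} \approx -0.0088536$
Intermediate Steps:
$Z{\left(O \right)} = O^{2} \left(-1815 + O\right)$
$\frac{2890775 + 554383}{1322237 + Z{\left(1676 \right)}} = \frac{2890775 + 554383}{1322237 + 1676^{2} \left(-1815 + 1676\right)} = \frac{3445158}{1322237 + 2808976 \left(-139\right)} = \frac{3445158}{1322237 - 390447664} = \frac{3445158}{-389125427} = 3445158 \left(- \frac{1}{389125427}\right) = - \frac{3445158}{389125427}$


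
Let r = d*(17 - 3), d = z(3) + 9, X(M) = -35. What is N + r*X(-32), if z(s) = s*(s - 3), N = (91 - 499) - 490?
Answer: -5308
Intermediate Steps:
N = -898 (N = -408 - 490 = -898)
z(s) = s*(-3 + s)
d = 9 (d = 3*(-3 + 3) + 9 = 3*0 + 9 = 0 + 9 = 9)
r = 126 (r = 9*(17 - 3) = 9*14 = 126)
N + r*X(-32) = -898 + 126*(-35) = -898 - 4410 = -5308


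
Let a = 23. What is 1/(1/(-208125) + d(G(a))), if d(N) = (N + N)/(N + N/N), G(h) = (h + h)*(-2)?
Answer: 18939375/38294909 ≈ 0.49457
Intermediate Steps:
G(h) = -4*h (G(h) = (2*h)*(-2) = -4*h)
d(N) = 2*N/(1 + N) (d(N) = (2*N)/(N + 1) = (2*N)/(1 + N) = 2*N/(1 + N))
1/(1/(-208125) + d(G(a))) = 1/(1/(-208125) + 2*(-4*23)/(1 - 4*23)) = 1/(-1/208125 + 2*(-92)/(1 - 92)) = 1/(-1/208125 + 2*(-92)/(-91)) = 1/(-1/208125 + 2*(-92)*(-1/91)) = 1/(-1/208125 + 184/91) = 1/(38294909/18939375) = 18939375/38294909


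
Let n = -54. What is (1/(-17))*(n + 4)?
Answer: 50/17 ≈ 2.9412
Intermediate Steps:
(1/(-17))*(n + 4) = (1/(-17))*(-54 + 4) = (1*(-1/17))*(-50) = -1/17*(-50) = 50/17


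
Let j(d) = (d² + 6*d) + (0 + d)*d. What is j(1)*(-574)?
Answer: -4592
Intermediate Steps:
j(d) = 2*d² + 6*d (j(d) = (d² + 6*d) + d*d = (d² + 6*d) + d² = 2*d² + 6*d)
j(1)*(-574) = (2*1*(3 + 1))*(-574) = (2*1*4)*(-574) = 8*(-574) = -4592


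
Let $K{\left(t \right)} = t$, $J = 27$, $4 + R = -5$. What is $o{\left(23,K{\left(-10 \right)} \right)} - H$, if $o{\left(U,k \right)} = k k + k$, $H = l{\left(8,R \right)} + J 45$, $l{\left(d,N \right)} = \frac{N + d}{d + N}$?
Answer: $-1126$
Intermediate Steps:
$R = -9$ ($R = -4 - 5 = -9$)
$l{\left(d,N \right)} = 1$ ($l{\left(d,N \right)} = \frac{N + d}{N + d} = 1$)
$H = 1216$ ($H = 1 + 27 \cdot 45 = 1 + 1215 = 1216$)
$o{\left(U,k \right)} = k + k^{2}$ ($o{\left(U,k \right)} = k^{2} + k = k + k^{2}$)
$o{\left(23,K{\left(-10 \right)} \right)} - H = - 10 \left(1 - 10\right) - 1216 = \left(-10\right) \left(-9\right) - 1216 = 90 - 1216 = -1126$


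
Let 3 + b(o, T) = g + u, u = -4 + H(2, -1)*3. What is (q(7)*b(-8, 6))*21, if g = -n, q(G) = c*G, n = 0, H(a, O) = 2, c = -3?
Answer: 441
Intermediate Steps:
q(G) = -3*G
g = 0 (g = -1*0 = 0)
u = 2 (u = -4 + 2*3 = -4 + 6 = 2)
b(o, T) = -1 (b(o, T) = -3 + (0 + 2) = -3 + 2 = -1)
(q(7)*b(-8, 6))*21 = (-3*7*(-1))*21 = -21*(-1)*21 = 21*21 = 441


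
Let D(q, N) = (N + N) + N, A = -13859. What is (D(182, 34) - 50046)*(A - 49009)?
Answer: 3139879392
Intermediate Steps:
D(q, N) = 3*N (D(q, N) = 2*N + N = 3*N)
(D(182, 34) - 50046)*(A - 49009) = (3*34 - 50046)*(-13859 - 49009) = (102 - 50046)*(-62868) = -49944*(-62868) = 3139879392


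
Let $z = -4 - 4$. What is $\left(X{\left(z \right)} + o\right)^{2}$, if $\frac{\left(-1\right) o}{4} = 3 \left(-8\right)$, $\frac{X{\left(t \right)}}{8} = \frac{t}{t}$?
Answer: $10816$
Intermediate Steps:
$z = -8$ ($z = -4 - 4 = -8$)
$X{\left(t \right)} = 8$ ($X{\left(t \right)} = 8 \frac{t}{t} = 8 \cdot 1 = 8$)
$o = 96$ ($o = - 4 \cdot 3 \left(-8\right) = \left(-4\right) \left(-24\right) = 96$)
$\left(X{\left(z \right)} + o\right)^{2} = \left(8 + 96\right)^{2} = 104^{2} = 10816$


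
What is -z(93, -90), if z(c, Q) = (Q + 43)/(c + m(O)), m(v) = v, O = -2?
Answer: 47/91 ≈ 0.51648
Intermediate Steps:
z(c, Q) = (43 + Q)/(-2 + c) (z(c, Q) = (Q + 43)/(c - 2) = (43 + Q)/(-2 + c))
-z(93, -90) = -(43 - 90)/(-2 + 93) = -(-47)/91 = -1*(-47/91) = 47/91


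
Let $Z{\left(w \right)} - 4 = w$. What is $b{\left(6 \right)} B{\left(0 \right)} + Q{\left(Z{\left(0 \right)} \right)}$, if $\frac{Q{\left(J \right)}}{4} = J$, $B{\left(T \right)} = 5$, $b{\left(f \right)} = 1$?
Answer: $21$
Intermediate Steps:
$Z{\left(w \right)} = 4 + w$
$Q{\left(J \right)} = 4 J$
$b{\left(6 \right)} B{\left(0 \right)} + Q{\left(Z{\left(0 \right)} \right)} = 1 \cdot 5 + 4 \left(4 + 0\right) = 5 + 4 \cdot 4 = 5 + 16 = 21$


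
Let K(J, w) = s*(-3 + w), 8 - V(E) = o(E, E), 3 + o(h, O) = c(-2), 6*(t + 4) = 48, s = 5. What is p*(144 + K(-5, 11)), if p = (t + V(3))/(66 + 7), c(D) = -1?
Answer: 2944/73 ≈ 40.329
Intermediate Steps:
t = 4 (t = -4 + (1/6)*48 = -4 + 8 = 4)
o(h, O) = -4 (o(h, O) = -3 - 1 = -4)
V(E) = 12 (V(E) = 8 - 1*(-4) = 8 + 4 = 12)
K(J, w) = -15 + 5*w (K(J, w) = 5*(-3 + w) = -15 + 5*w)
p = 16/73 (p = (4 + 12)/(66 + 7) = 16/73 ≈ 0.21918)
p*(144 + K(-5, 11)) = 16*(144 + (-15 + 5*11))/73 = 16*(144 + (-15 + 55))/73 = 16*(144 + 40)/73 = (16/73)*184 = 2944/73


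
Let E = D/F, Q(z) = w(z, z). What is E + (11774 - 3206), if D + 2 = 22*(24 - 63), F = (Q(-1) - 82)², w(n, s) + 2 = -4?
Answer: 16587433/1936 ≈ 8567.9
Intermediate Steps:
w(n, s) = -6 (w(n, s) = -2 - 4 = -6)
Q(z) = -6
F = 7744 (F = (-6 - 82)² = (-88)² = 7744)
D = -860 (D = -2 + 22*(24 - 63) = -2 + 22*(-39) = -2 - 858 = -860)
E = -215/1936 (E = -860/7744 = -860*1/7744 = -215/1936 ≈ -0.11105)
E + (11774 - 3206) = -215/1936 + (11774 - 3206) = -215/1936 + 8568 = 16587433/1936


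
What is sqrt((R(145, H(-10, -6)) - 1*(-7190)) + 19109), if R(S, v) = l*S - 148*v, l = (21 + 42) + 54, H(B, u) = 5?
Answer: 2*sqrt(10631) ≈ 206.21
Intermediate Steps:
l = 117 (l = 63 + 54 = 117)
R(S, v) = -148*v + 117*S (R(S, v) = 117*S - 148*v = -148*v + 117*S)
sqrt((R(145, H(-10, -6)) - 1*(-7190)) + 19109) = sqrt(((-148*5 + 117*145) - 1*(-7190)) + 19109) = sqrt(((-740 + 16965) + 7190) + 19109) = sqrt((16225 + 7190) + 19109) = sqrt(23415 + 19109) = sqrt(42524) = 2*sqrt(10631)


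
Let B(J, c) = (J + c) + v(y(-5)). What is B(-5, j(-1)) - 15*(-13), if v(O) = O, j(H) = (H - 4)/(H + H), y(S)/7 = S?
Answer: 315/2 ≈ 157.50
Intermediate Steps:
y(S) = 7*S
j(H) = (-4 + H)/(2*H) (j(H) = (-4 + H)/((2*H)) = (-4 + H)*(1/(2*H)) = (-4 + H)/(2*H))
B(J, c) = -35 + J + c (B(J, c) = (J + c) + 7*(-5) = (J + c) - 35 = -35 + J + c)
B(-5, j(-1)) - 15*(-13) = (-35 - 5 + (½)*(-4 - 1)/(-1)) - 15*(-13) = (-35 - 5 + (½)*(-1)*(-5)) + 195 = (-35 - 5 + 5/2) + 195 = -75/2 + 195 = 315/2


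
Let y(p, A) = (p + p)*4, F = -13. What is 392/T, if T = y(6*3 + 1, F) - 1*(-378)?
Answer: 196/265 ≈ 0.73962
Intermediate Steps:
y(p, A) = 8*p (y(p, A) = (2*p)*4 = 8*p)
T = 530 (T = 8*(6*3 + 1) - 1*(-378) = 8*(18 + 1) + 378 = 8*19 + 378 = 152 + 378 = 530)
392/T = 392/530 = 392*(1/530) = 196/265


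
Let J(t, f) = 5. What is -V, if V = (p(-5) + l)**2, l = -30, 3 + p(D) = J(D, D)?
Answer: -784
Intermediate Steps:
p(D) = 2 (p(D) = -3 + 5 = 2)
V = 784 (V = (2 - 30)**2 = (-28)**2 = 784)
-V = -1*784 = -784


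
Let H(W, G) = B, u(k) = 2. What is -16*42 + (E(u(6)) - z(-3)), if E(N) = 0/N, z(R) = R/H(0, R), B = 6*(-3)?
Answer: -4033/6 ≈ -672.17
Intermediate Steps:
B = -18
H(W, G) = -18
z(R) = -R/18 (z(R) = R/(-18) = R*(-1/18) = -R/18)
E(N) = 0
-16*42 + (E(u(6)) - z(-3)) = -16*42 + (0 - (-1)*(-3)/18) = -672 + (0 - 1*1/6) = -672 + (0 - 1/6) = -672 - 1/6 = -4033/6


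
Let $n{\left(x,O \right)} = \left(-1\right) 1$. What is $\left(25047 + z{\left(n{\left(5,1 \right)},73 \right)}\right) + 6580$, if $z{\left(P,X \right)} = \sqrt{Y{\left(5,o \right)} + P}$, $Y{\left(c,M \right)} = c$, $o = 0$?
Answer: $31629$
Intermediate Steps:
$n{\left(x,O \right)} = -1$
$z{\left(P,X \right)} = \sqrt{5 + P}$
$\left(25047 + z{\left(n{\left(5,1 \right)},73 \right)}\right) + 6580 = \left(25047 + \sqrt{5 - 1}\right) + 6580 = \left(25047 + \sqrt{4}\right) + 6580 = \left(25047 + 2\right) + 6580 = 25049 + 6580 = 31629$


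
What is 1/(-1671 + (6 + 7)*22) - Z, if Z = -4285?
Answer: 5934724/1385 ≈ 4285.0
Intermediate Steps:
1/(-1671 + (6 + 7)*22) - Z = 1/(-1671 + (6 + 7)*22) - 1*(-4285) = 1/(-1671 + 13*22) + 4285 = 1/(-1671 + 286) + 4285 = 1/(-1385) + 4285 = -1/1385 + 4285 = 5934724/1385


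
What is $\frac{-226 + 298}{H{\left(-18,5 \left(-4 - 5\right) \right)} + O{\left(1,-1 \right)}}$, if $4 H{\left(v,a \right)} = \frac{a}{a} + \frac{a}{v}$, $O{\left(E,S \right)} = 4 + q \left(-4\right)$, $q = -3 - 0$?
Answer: $\frac{64}{15} \approx 4.2667$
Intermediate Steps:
$q = -3$ ($q = -3 + 0 = -3$)
$O{\left(E,S \right)} = 16$ ($O{\left(E,S \right)} = 4 - -12 = 4 + 12 = 16$)
$H{\left(v,a \right)} = \frac{1}{4} + \frac{a}{4 v}$ ($H{\left(v,a \right)} = \frac{\frac{a}{a} + \frac{a}{v}}{4} = \frac{1 + \frac{a}{v}}{4} = \frac{1}{4} + \frac{a}{4 v}$)
$\frac{-226 + 298}{H{\left(-18,5 \left(-4 - 5\right) \right)} + O{\left(1,-1 \right)}} = \frac{-226 + 298}{\frac{5 \left(-4 - 5\right) - 18}{4 \left(-18\right)} + 16} = \frac{72}{\frac{1}{4} \left(- \frac{1}{18}\right) \left(5 \left(-9\right) - 18\right) + 16} = \frac{72}{\frac{1}{4} \left(- \frac{1}{18}\right) \left(-45 - 18\right) + 16} = \frac{72}{\frac{1}{4} \left(- \frac{1}{18}\right) \left(-63\right) + 16} = \frac{72}{\frac{7}{8} + 16} = \frac{72}{\frac{135}{8}} = 72 \cdot \frac{8}{135} = \frac{64}{15}$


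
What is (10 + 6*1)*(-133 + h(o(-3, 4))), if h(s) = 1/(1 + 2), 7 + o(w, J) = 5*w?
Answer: -6368/3 ≈ -2122.7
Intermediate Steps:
o(w, J) = -7 + 5*w
h(s) = ⅓ (h(s) = 1/3 = ⅓)
(10 + 6*1)*(-133 + h(o(-3, 4))) = (10 + 6*1)*(-133 + ⅓) = (10 + 6)*(-398/3) = 16*(-398/3) = -6368/3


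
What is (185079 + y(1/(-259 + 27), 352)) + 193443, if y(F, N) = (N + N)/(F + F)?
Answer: 296858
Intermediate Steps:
y(F, N) = N/F (y(F, N) = (2*N)/((2*F)) = (2*N)*(1/(2*F)) = N/F)
(185079 + y(1/(-259 + 27), 352)) + 193443 = (185079 + 352/(1/(-259 + 27))) + 193443 = (185079 + 352/(1/(-232))) + 193443 = (185079 + 352/(-1/232)) + 193443 = (185079 + 352*(-232)) + 193443 = (185079 - 81664) + 193443 = 103415 + 193443 = 296858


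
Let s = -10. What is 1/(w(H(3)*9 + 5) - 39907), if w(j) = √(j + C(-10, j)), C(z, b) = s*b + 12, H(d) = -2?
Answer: -39907/1592568520 - √129/1592568520 ≈ -2.5065e-5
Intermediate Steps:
C(z, b) = 12 - 10*b (C(z, b) = -10*b + 12 = 12 - 10*b)
w(j) = √(12 - 9*j) (w(j) = √(j + (12 - 10*j)) = √(12 - 9*j))
1/(w(H(3)*9 + 5) - 39907) = 1/(√(12 - 9*(-2*9 + 5)) - 39907) = 1/(√(12 - 9*(-18 + 5)) - 39907) = 1/(√(12 - 9*(-13)) - 39907) = 1/(√(12 + 117) - 39907) = 1/(√129 - 39907) = 1/(-39907 + √129)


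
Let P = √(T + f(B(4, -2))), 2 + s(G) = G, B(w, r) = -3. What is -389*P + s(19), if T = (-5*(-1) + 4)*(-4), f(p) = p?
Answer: 17 - 389*I*√39 ≈ 17.0 - 2429.3*I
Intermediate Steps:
T = -36 (T = (5 + 4)*(-4) = 9*(-4) = -36)
s(G) = -2 + G
P = I*√39 (P = √(-36 - 3) = √(-39) = I*√39 ≈ 6.245*I)
-389*P + s(19) = -389*I*√39 + (-2 + 19) = -389*I*√39 + 17 = 17 - 389*I*√39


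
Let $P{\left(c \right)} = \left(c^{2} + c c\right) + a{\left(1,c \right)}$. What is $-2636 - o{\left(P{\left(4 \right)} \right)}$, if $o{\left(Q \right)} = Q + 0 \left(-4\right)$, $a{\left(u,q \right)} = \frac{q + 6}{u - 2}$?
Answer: $-2658$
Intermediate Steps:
$a{\left(u,q \right)} = \frac{6 + q}{-2 + u}$
$P{\left(c \right)} = -6 - c + 2 c^{2}$ ($P{\left(c \right)} = \left(c^{2} + c c\right) + \frac{6 + c}{-2 + 1} = \left(c^{2} + c^{2}\right) + \frac{6 + c}{-1} = 2 c^{2} - \left(6 + c\right) = -6 - c + 2 c^{2}$)
$o{\left(Q \right)} = Q$ ($o{\left(Q \right)} = Q + 0 = Q$)
$-2636 - o{\left(P{\left(4 \right)} \right)} = -2636 - \left(-6 - 4 + 2 \cdot 4^{2}\right) = -2636 - \left(-6 - 4 + 2 \cdot 16\right) = -2636 - \left(-6 - 4 + 32\right) = -2636 - 22 = -2658$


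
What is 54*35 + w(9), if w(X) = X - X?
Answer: 1890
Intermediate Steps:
w(X) = 0
54*35 + w(9) = 54*35 + 0 = 1890 + 0 = 1890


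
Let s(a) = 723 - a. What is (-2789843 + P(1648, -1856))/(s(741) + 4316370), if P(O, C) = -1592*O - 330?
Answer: -5413789/4316352 ≈ -1.2543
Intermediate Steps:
P(O, C) = -330 - 1592*O
(-2789843 + P(1648, -1856))/(s(741) + 4316370) = (-2789843 + (-330 - 1592*1648))/((723 - 1*741) + 4316370) = (-2789843 + (-330 - 2623616))/((723 - 741) + 4316370) = (-2789843 - 2623946)/(-18 + 4316370) = -5413789/4316352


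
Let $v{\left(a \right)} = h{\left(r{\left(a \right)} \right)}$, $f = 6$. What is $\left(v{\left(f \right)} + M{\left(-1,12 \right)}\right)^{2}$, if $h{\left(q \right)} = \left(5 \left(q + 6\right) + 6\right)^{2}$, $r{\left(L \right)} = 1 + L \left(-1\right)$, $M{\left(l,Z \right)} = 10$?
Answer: $17161$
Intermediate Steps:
$r{\left(L \right)} = 1 - L$
$h{\left(q \right)} = \left(36 + 5 q\right)^{2}$ ($h{\left(q \right)} = \left(5 \left(6 + q\right) + 6\right)^{2} = \left(\left(30 + 5 q\right) + 6\right)^{2} = \left(36 + 5 q\right)^{2}$)
$v{\left(a \right)} = \left(41 - 5 a\right)^{2}$ ($v{\left(a \right)} = \left(36 + 5 \left(1 - a\right)\right)^{2} = \left(36 - \left(-5 + 5 a\right)\right)^{2} = \left(41 - 5 a\right)^{2}$)
$\left(v{\left(f \right)} + M{\left(-1,12 \right)}\right)^{2} = \left(\left(-41 + 5 \cdot 6\right)^{2} + 10\right)^{2} = \left(\left(-41 + 30\right)^{2} + 10\right)^{2} = \left(\left(-11\right)^{2} + 10\right)^{2} = \left(121 + 10\right)^{2} = 131^{2} = 17161$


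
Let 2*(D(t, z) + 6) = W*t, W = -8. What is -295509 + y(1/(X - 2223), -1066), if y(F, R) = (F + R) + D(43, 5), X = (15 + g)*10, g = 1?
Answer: -612201440/2063 ≈ -2.9675e+5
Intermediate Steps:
X = 160 (X = (15 + 1)*10 = 16*10 = 160)
D(t, z) = -6 - 4*t (D(t, z) = -6 + (-8*t)/2 = -6 - 4*t)
y(F, R) = -178 + F + R (y(F, R) = (F + R) + (-6 - 4*43) = (F + R) + (-6 - 172) = (F + R) - 178 = -178 + F + R)
-295509 + y(1/(X - 2223), -1066) = -295509 + (-178 + 1/(160 - 2223) - 1066) = -295509 + (-178 + 1/(-2063) - 1066) = -295509 + (-178 - 1/2063 - 1066) = -295509 - 2566373/2063 = -612201440/2063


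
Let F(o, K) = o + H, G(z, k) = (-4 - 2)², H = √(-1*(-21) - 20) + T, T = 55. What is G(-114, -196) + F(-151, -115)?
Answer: -59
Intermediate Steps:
H = 56 (H = √(-1*(-21) - 20) + 55 = √(21 - 20) + 55 = √1 + 55 = 1 + 55 = 56)
G(z, k) = 36 (G(z, k) = (-6)² = 36)
F(o, K) = 56 + o (F(o, K) = o + 56 = 56 + o)
G(-114, -196) + F(-151, -115) = 36 + (56 - 151) = 36 - 95 = -59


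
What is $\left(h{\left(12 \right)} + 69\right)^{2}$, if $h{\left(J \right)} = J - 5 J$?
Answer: $441$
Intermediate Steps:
$h{\left(J \right)} = - 4 J$
$\left(h{\left(12 \right)} + 69\right)^{2} = \left(\left(-4\right) 12 + 69\right)^{2} = \left(-48 + 69\right)^{2} = 21^{2} = 441$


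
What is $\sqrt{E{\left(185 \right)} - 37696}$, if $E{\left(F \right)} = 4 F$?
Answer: $2 i \sqrt{9239} \approx 192.24 i$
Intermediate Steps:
$\sqrt{E{\left(185 \right)} - 37696} = \sqrt{4 \cdot 185 - 37696} = \sqrt{740 - 37696} = \sqrt{-36956} = 2 i \sqrt{9239}$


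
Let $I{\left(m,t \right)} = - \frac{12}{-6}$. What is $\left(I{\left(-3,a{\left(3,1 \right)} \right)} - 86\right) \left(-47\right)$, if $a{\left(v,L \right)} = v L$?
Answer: $3948$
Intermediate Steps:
$a{\left(v,L \right)} = L v$
$I{\left(m,t \right)} = 2$ ($I{\left(m,t \right)} = \left(-12\right) \left(- \frac{1}{6}\right) = 2$)
$\left(I{\left(-3,a{\left(3,1 \right)} \right)} - 86\right) \left(-47\right) = \left(2 - 86\right) \left(-47\right) = \left(-84\right) \left(-47\right) = 3948$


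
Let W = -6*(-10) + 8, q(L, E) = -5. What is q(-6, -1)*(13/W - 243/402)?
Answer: 9415/4556 ≈ 2.0665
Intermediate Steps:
W = 68 (W = 60 + 8 = 68)
q(-6, -1)*(13/W - 243/402) = -5*(13/68 - 243/402) = -5*(13*(1/68) - 243*1/402) = -5*(13/68 - 81/134) = -5*(-1883/4556) = 9415/4556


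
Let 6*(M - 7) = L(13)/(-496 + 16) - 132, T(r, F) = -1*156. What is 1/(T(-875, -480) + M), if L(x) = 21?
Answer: -960/164167 ≈ -0.0058477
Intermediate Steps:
T(r, F) = -156
M = -14407/960 (M = 7 + (21/(-496 + 16) - 132)/6 = 7 + (21/(-480) - 132)/6 = 7 + (21*(-1/480) - 132)/6 = 7 + (-7/160 - 132)/6 = 7 + (⅙)*(-21127/160) = 7 - 21127/960 = -14407/960 ≈ -15.007)
1/(T(-875, -480) + M) = 1/(-156 - 14407/960) = 1/(-164167/960) = -960/164167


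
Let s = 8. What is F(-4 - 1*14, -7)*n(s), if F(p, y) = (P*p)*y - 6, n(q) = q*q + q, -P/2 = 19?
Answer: -345168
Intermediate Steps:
P = -38 (P = -2*19 = -38)
n(q) = q + q² (n(q) = q² + q = q + q²)
F(p, y) = -6 - 38*p*y (F(p, y) = (-38*p)*y - 6 = -38*p*y - 6 = -6 - 38*p*y)
F(-4 - 1*14, -7)*n(s) = (-6 - 38*(-4 - 1*14)*(-7))*(8*(1 + 8)) = (-6 - 38*(-4 - 14)*(-7))*(8*9) = (-6 - 38*(-18)*(-7))*72 = (-6 - 4788)*72 = -4794*72 = -345168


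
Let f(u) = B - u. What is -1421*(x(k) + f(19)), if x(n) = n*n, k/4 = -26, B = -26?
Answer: -15305591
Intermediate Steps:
k = -104 (k = 4*(-26) = -104)
x(n) = n²
f(u) = -26 - u
-1421*(x(k) + f(19)) = -1421*((-104)² + (-26 - 1*19)) = -1421*(10816 + (-26 - 19)) = -1421*(10816 - 45) = -1421*10771 = -15305591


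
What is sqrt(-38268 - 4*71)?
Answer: 2*I*sqrt(9638) ≈ 196.35*I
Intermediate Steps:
sqrt(-38268 - 4*71) = sqrt(-38268 - 284) = sqrt(-38552) = 2*I*sqrt(9638)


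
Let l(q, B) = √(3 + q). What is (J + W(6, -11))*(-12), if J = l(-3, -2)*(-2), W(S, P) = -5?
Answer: 60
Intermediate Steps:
J = 0 (J = √(3 - 3)*(-2) = √0*(-2) = 0*(-2) = 0)
(J + W(6, -11))*(-12) = (0 - 5)*(-12) = -5*(-12) = 60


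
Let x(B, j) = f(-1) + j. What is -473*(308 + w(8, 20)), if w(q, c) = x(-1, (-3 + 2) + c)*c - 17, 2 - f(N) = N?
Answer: -345763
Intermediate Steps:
f(N) = 2 - N
x(B, j) = 3 + j (x(B, j) = (2 - 1*(-1)) + j = (2 + 1) + j = 3 + j)
w(q, c) = -17 + c*(2 + c) (w(q, c) = (3 + ((-3 + 2) + c))*c - 17 = (3 + (-1 + c))*c - 17 = (2 + c)*c - 17 = c*(2 + c) - 17 = -17 + c*(2 + c))
-473*(308 + w(8, 20)) = -473*(308 + (-17 + 20*(2 + 20))) = -473*(308 + (-17 + 20*22)) = -473*(308 + (-17 + 440)) = -473*(308 + 423) = -473*731 = -345763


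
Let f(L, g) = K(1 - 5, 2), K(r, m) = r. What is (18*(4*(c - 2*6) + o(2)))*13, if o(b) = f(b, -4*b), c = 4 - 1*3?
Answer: -11232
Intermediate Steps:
c = 1 (c = 4 - 3 = 1)
f(L, g) = -4 (f(L, g) = 1 - 5 = -4)
o(b) = -4
(18*(4*(c - 2*6) + o(2)))*13 = (18*(4*(1 - 2*6) - 4))*13 = (18*(4*(1 - 12) - 4))*13 = (18*(4*(-11) - 4))*13 = (18*(-44 - 4))*13 = (18*(-48))*13 = -864*13 = -11232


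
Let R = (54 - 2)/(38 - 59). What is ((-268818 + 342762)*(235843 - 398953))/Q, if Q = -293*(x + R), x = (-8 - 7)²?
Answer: 253281122640/1369189 ≈ 1.8499e+5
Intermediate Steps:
R = -52/21 (R = 52/(-21) = 52*(-1/21) = -52/21 ≈ -2.4762)
x = 225 (x = (-15)² = 225)
Q = -1369189/21 (Q = -293*(225 - 52/21) = -293*4673/21 = -1369189/21 ≈ -65200.)
((-268818 + 342762)*(235843 - 398953))/Q = ((-268818 + 342762)*(235843 - 398953))/(-1369189/21) = (73944*(-163110))*(-21/1369189) = -12061005840*(-21/1369189) = 253281122640/1369189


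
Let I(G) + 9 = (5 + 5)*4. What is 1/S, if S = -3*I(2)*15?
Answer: -1/1395 ≈ -0.00071685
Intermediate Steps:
I(G) = 31 (I(G) = -9 + (5 + 5)*4 = -9 + 10*4 = -9 + 40 = 31)
S = -1395 (S = -3*31*15 = -93*15 = -1395)
1/S = 1/(-1395) = -1/1395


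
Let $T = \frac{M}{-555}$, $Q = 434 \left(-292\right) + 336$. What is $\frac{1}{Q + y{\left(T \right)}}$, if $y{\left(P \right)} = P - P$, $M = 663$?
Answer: $- \frac{1}{126392} \approx -7.9119 \cdot 10^{-6}$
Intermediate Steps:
$Q = -126392$ ($Q = -126728 + 336 = -126392$)
$T = - \frac{221}{185}$ ($T = \frac{663}{-555} = 663 \left(- \frac{1}{555}\right) = - \frac{221}{185} \approx -1.1946$)
$y{\left(P \right)} = 0$
$\frac{1}{Q + y{\left(T \right)}} = \frac{1}{-126392 + 0} = \frac{1}{-126392} = - \frac{1}{126392}$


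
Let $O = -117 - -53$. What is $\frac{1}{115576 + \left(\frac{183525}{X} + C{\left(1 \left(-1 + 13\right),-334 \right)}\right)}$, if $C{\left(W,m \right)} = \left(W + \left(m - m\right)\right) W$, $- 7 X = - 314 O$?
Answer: $\frac{20096}{2324224445} \approx 8.6463 \cdot 10^{-6}$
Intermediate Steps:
$O = -64$ ($O = -117 + 53 = -64$)
$X = - \frac{20096}{7}$ ($X = - \frac{\left(-314\right) \left(-64\right)}{7} = \left(- \frac{1}{7}\right) 20096 = - \frac{20096}{7} \approx -2870.9$)
$C{\left(W,m \right)} = W^{2}$ ($C{\left(W,m \right)} = \left(W + 0\right) W = W W = W^{2}$)
$\frac{1}{115576 + \left(\frac{183525}{X} + C{\left(1 \left(-1 + 13\right),-334 \right)}\right)} = \frac{1}{115576 + \left(\frac{183525}{- \frac{20096}{7}} + \left(1 \left(-1 + 13\right)\right)^{2}\right)} = \frac{1}{115576 + \left(183525 \left(- \frac{7}{20096}\right) + \left(1 \cdot 12\right)^{2}\right)} = \frac{1}{115576 - \left(\frac{1284675}{20096} - 12^{2}\right)} = \frac{1}{115576 + \left(- \frac{1284675}{20096} + 144\right)} = \frac{1}{115576 + \frac{1609149}{20096}} = \frac{1}{\frac{2324224445}{20096}} = \frac{20096}{2324224445}$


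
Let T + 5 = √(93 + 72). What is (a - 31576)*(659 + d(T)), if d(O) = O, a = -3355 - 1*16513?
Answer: -33644376 - 51444*√165 ≈ -3.4305e+7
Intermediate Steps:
T = -5 + √165 (T = -5 + √(93 + 72) = -5 + √165 ≈ 7.8452)
a = -19868 (a = -3355 - 16513 = -19868)
(a - 31576)*(659 + d(T)) = (-19868 - 31576)*(659 + (-5 + √165)) = -51444*(654 + √165) = -33644376 - 51444*√165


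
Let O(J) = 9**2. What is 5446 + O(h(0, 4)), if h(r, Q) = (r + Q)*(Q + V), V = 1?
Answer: 5527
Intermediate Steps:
h(r, Q) = (1 + Q)*(Q + r) (h(r, Q) = (r + Q)*(Q + 1) = (Q + r)*(1 + Q) = (1 + Q)*(Q + r))
O(J) = 81
5446 + O(h(0, 4)) = 5446 + 81 = 5527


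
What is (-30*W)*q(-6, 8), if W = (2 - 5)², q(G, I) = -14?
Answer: 3780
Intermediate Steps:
W = 9 (W = (-3)² = 9)
(-30*W)*q(-6, 8) = -30*9*(-14) = -270*(-14) = 3780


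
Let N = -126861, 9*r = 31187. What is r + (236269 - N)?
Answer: 3299357/9 ≈ 3.6660e+5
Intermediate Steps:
r = 31187/9 (r = (⅑)*31187 = 31187/9 ≈ 3465.2)
r + (236269 - N) = 31187/9 + (236269 - 1*(-126861)) = 31187/9 + (236269 + 126861) = 31187/9 + 363130 = 3299357/9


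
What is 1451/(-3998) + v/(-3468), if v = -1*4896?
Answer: 71285/67966 ≈ 1.0488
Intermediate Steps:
v = -4896
1451/(-3998) + v/(-3468) = 1451/(-3998) - 4896/(-3468) = 1451*(-1/3998) - 4896*(-1/3468) = -1451/3998 + 24/17 = 71285/67966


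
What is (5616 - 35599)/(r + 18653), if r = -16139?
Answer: -29983/2514 ≈ -11.926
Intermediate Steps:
(5616 - 35599)/(r + 18653) = (5616 - 35599)/(-16139 + 18653) = -29983/2514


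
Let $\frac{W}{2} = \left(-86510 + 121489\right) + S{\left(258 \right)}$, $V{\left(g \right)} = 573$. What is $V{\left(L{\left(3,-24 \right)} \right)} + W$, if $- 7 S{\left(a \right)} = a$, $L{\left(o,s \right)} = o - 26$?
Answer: $\frac{493201}{7} \approx 70457.0$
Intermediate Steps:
$L{\left(o,s \right)} = -26 + o$
$S{\left(a \right)} = - \frac{a}{7}$
$W = \frac{489190}{7}$ ($W = 2 \left(\left(-86510 + 121489\right) - \frac{258}{7}\right) = 2 \left(34979 - \frac{258}{7}\right) = 2 \cdot \frac{244595}{7} = \frac{489190}{7} \approx 69884.0$)
$V{\left(L{\left(3,-24 \right)} \right)} + W = 573 + \frac{489190}{7} = \frac{493201}{7}$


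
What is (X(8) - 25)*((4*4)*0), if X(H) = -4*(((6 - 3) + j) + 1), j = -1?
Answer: 0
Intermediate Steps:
X(H) = -12 (X(H) = -4*(((6 - 3) - 1) + 1) = -4*((3 - 1) + 1) = -4*(2 + 1) = -4*3 = -12)
(X(8) - 25)*((4*4)*0) = (-12 - 25)*((4*4)*0) = -592*0 = -37*0 = 0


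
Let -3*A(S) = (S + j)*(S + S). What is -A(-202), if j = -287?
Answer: 65852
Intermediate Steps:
A(S) = -2*S*(-287 + S)/3 (A(S) = -(S - 287)*(S + S)/3 = -(-287 + S)*2*S/3 = -2*S*(-287 + S)/3)
-A(-202) = -2*(-202)*(287 - 1*(-202))/3 = -2*(-202)*(287 + 202)/3 = -2*(-202)*489/3 = -1*(-65852) = 65852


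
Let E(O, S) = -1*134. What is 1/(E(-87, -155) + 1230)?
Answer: 1/1096 ≈ 0.00091241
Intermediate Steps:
E(O, S) = -134
1/(E(-87, -155) + 1230) = 1/(-134 + 1230) = 1/1096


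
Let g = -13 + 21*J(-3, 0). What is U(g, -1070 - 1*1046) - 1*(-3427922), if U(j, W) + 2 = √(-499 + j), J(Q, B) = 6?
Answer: 3427920 + I*√386 ≈ 3.4279e+6 + 19.647*I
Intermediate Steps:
g = 113 (g = -13 + 21*6 = -13 + 126 = 113)
U(j, W) = -2 + √(-499 + j)
U(g, -1070 - 1*1046) - 1*(-3427922) = (-2 + √(-499 + 113)) - 1*(-3427922) = (-2 + √(-386)) + 3427922 = (-2 + I*√386) + 3427922 = 3427920 + I*√386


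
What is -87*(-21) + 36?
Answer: 1863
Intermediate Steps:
-87*(-21) + 36 = 1827 + 36 = 1863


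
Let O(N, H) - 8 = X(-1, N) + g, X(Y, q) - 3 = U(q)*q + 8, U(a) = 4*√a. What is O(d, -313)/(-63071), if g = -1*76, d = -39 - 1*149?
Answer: 57/63071 + 1504*I*√47/63071 ≈ 0.00090374 + 0.16348*I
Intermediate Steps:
d = -188 (d = -39 - 149 = -188)
g = -76
X(Y, q) = 11 + 4*q^(3/2) (X(Y, q) = 3 + ((4*√q)*q + 8) = 3 + (4*q^(3/2) + 8) = 3 + (8 + 4*q^(3/2)) = 11 + 4*q^(3/2))
O(N, H) = -57 + 4*N^(3/2) (O(N, H) = 8 + ((11 + 4*N^(3/2)) - 76) = 8 + (-65 + 4*N^(3/2)) = -57 + 4*N^(3/2))
O(d, -313)/(-63071) = (-57 + 4*(-188)^(3/2))/(-63071) = (-57 + 4*(-376*I*√47))*(-1/63071) = (-57 - 1504*I*√47)*(-1/63071) = 57/63071 + 1504*I*√47/63071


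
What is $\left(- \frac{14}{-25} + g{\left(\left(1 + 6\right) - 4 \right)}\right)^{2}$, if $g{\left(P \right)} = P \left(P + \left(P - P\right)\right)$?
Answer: $\frac{57121}{625} \approx 91.394$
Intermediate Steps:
$g{\left(P \right)} = P^{2}$ ($g{\left(P \right)} = P \left(P + 0\right) = P P = P^{2}$)
$\left(- \frac{14}{-25} + g{\left(\left(1 + 6\right) - 4 \right)}\right)^{2} = \left(- \frac{14}{-25} + \left(\left(1 + 6\right) - 4\right)^{2}\right)^{2} = \left(\left(-14\right) \left(- \frac{1}{25}\right) + \left(7 - 4\right)^{2}\right)^{2} = \left(\frac{14}{25} + 3^{2}\right)^{2} = \left(\frac{14}{25} + 9\right)^{2} = \left(\frac{239}{25}\right)^{2} = \frac{57121}{625}$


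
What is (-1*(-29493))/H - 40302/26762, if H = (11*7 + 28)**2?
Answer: 19164562/16391725 ≈ 1.1692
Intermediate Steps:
H = 11025 (H = (77 + 28)**2 = 105**2 = 11025)
(-1*(-29493))/H - 40302/26762 = -1*(-29493)/11025 - 40302/26762 = 29493*(1/11025) - 40302*1/26762 = 3277/1225 - 20151/13381 = 19164562/16391725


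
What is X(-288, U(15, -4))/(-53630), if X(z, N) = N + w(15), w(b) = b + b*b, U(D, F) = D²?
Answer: -3/346 ≈ -0.0086705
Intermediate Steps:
w(b) = b + b²
X(z, N) = 240 + N (X(z, N) = N + 15*(1 + 15) = N + 15*16 = N + 240 = 240 + N)
X(-288, U(15, -4))/(-53630) = (240 + 15²)/(-53630) = (240 + 225)*(-1/53630) = 465*(-1/53630) = -3/346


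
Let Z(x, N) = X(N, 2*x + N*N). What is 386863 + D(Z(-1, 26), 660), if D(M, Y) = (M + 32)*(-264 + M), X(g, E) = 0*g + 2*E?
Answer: 1882783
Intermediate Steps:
X(g, E) = 2*E (X(g, E) = 0 + 2*E = 2*E)
Z(x, N) = 2*N**2 + 4*x (Z(x, N) = 2*(2*x + N*N) = 2*(2*x + N**2) = 2*(N**2 + 2*x) = 2*N**2 + 4*x)
D(M, Y) = (-264 + M)*(32 + M) (D(M, Y) = (32 + M)*(-264 + M) = (-264 + M)*(32 + M))
386863 + D(Z(-1, 26), 660) = 386863 + (-8448 + (2*26**2 + 4*(-1))**2 - 232*(2*26**2 + 4*(-1))) = 386863 + (-8448 + (2*676 - 4)**2 - 232*(2*676 - 4)) = 386863 + (-8448 + (1352 - 4)**2 - 232*(1352 - 4)) = 386863 + (-8448 + 1348**2 - 232*1348) = 386863 + (-8448 + 1817104 - 312736) = 386863 + 1495920 = 1882783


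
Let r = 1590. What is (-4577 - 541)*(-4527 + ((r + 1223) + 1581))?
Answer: 680694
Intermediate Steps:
(-4577 - 541)*(-4527 + ((r + 1223) + 1581)) = (-4577 - 541)*(-4527 + ((1590 + 1223) + 1581)) = -5118*(-4527 + (2813 + 1581)) = -5118*(-4527 + 4394) = -5118*(-133) = 680694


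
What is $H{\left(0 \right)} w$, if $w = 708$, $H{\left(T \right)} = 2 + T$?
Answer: $1416$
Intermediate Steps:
$H{\left(0 \right)} w = \left(2 + 0\right) 708 = 2 \cdot 708 = 1416$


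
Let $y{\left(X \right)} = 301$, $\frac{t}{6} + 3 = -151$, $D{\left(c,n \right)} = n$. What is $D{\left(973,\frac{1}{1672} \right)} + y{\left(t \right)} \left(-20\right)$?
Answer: $- \frac{10065439}{1672} \approx -6020.0$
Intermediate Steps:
$t = -924$ ($t = -18 + 6 \left(-151\right) = -18 - 906 = -924$)
$D{\left(973,\frac{1}{1672} \right)} + y{\left(t \right)} \left(-20\right) = \frac{1}{1672} + 301 \left(-20\right) = \frac{1}{1672} - 6020 = - \frac{10065439}{1672}$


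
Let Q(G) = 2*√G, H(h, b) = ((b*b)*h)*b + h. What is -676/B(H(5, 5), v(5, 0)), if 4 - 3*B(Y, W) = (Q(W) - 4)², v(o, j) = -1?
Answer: 507/10 + 507*I/5 ≈ 50.7 + 101.4*I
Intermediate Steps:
H(h, b) = h + h*b³ (H(h, b) = (b²*h)*b + h = (h*b²)*b + h = h*b³ + h = h + h*b³)
B(Y, W) = 4/3 - (-4 + 2*√W)²/3 (B(Y, W) = 4/3 - (2*√W - 4)²/3 = 4/3 - (-4 + 2*√W)²/3)
-676/B(H(5, 5), v(5, 0)) = -676/(4/3 - 4*(-2 + √(-1))²/3) = -676/(4/3 - 4*(-2 + I)²/3)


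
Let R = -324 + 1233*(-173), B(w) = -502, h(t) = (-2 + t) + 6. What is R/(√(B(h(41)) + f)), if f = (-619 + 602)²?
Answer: 71211*I*√213/71 ≈ 14638.0*I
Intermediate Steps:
h(t) = 4 + t
f = 289 (f = (-17)² = 289)
R = -213633 (R = -324 - 213309 = -213633)
R/(√(B(h(41)) + f)) = -213633/√(-502 + 289) = -213633*(-I*√213/213) = -(-71211)*I*√213/71 = 71211*I*√213/71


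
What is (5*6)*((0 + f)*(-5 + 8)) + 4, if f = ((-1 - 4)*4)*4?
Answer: -7196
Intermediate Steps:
f = -80 (f = -5*4*4 = -20*4 = -80)
(5*6)*((0 + f)*(-5 + 8)) + 4 = (5*6)*((0 - 80)*(-5 + 8)) + 4 = 30*(-80*3) + 4 = 30*(-240) + 4 = -7200 + 4 = -7196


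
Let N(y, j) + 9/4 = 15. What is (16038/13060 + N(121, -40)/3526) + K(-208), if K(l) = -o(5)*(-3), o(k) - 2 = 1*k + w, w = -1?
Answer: 885608583/46049560 ≈ 19.232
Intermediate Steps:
N(y, j) = 51/4 (N(y, j) = -9/4 + 15 = 51/4)
o(k) = 1 + k (o(k) = 2 + (1*k - 1) = 2 + (k - 1) = 2 + (-1 + k) = 1 + k)
K(l) = 18 (K(l) = -(1 + 5)*(-3) = -1*6*(-3) = -6*(-3) = 18)
(16038/13060 + N(121, -40)/3526) + K(-208) = (16038/13060 + (51/4)/3526) + 18 = (16038*(1/13060) + (51/4)*(1/3526)) + 18 = (8019/6530 + 51/14104) + 18 = 56716503/46049560 + 18 = 885608583/46049560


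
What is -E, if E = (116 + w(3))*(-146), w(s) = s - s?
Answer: 16936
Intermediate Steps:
w(s) = 0
E = -16936 (E = (116 + 0)*(-146) = 116*(-146) = -16936)
-E = -1*(-16936) = 16936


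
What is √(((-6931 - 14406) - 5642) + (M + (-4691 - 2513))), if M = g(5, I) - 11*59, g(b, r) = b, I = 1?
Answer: I*√34827 ≈ 186.62*I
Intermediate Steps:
M = -644 (M = 5 - 11*59 = 5 - 649 = -644)
√(((-6931 - 14406) - 5642) + (M + (-4691 - 2513))) = √(((-6931 - 14406) - 5642) + (-644 + (-4691 - 2513))) = √((-21337 - 5642) + (-644 - 7204)) = √(-26979 - 7848) = √(-34827) = I*√34827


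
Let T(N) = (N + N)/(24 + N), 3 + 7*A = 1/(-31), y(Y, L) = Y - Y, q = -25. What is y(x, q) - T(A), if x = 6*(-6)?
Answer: 94/2557 ≈ 0.036762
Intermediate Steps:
x = -36
y(Y, L) = 0
A = -94/217 (A = -3/7 + (⅐)/(-31) = -3/7 + (⅐)*(-1/31) = -3/7 - 1/217 = -94/217 ≈ -0.43318)
T(N) = 2*N/(24 + N) (T(N) = (2*N)/(24 + N) = 2*N/(24 + N))
y(x, q) - T(A) = 0 - 2*(-94)/(217*(24 - 94/217)) = 0 - 2*(-94)/(217*5114/217) = 0 - 2*(-94)*217/(217*5114) = 0 - 1*(-94/2557) = 0 + 94/2557 = 94/2557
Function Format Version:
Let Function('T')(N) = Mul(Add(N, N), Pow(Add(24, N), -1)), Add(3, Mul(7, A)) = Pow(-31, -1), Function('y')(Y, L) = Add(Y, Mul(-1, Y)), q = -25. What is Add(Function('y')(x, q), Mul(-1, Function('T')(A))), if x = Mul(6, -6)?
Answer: Rational(94, 2557) ≈ 0.036762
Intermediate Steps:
x = -36
Function('y')(Y, L) = 0
A = Rational(-94, 217) (A = Add(Rational(-3, 7), Mul(Rational(1, 7), Pow(-31, -1))) = Add(Rational(-3, 7), Mul(Rational(1, 7), Rational(-1, 31))) = Add(Rational(-3, 7), Rational(-1, 217)) = Rational(-94, 217) ≈ -0.43318)
Function('T')(N) = Mul(2, N, Pow(Add(24, N), -1)) (Function('T')(N) = Mul(Mul(2, N), Pow(Add(24, N), -1)) = Mul(2, N, Pow(Add(24, N), -1)))
Add(Function('y')(x, q), Mul(-1, Function('T')(A))) = Add(0, Mul(-1, Mul(2, Rational(-94, 217), Pow(Add(24, Rational(-94, 217)), -1)))) = Add(0, Mul(-1, Mul(2, Rational(-94, 217), Pow(Rational(5114, 217), -1)))) = Add(0, Mul(-1, Mul(2, Rational(-94, 217), Rational(217, 5114)))) = Add(0, Mul(-1, Rational(-94, 2557))) = Add(0, Rational(94, 2557)) = Rational(94, 2557)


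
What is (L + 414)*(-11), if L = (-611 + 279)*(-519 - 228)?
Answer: -2732598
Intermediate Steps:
L = 248004 (L = -332*(-747) = 248004)
(L + 414)*(-11) = (248004 + 414)*(-11) = 248418*(-11) = -2732598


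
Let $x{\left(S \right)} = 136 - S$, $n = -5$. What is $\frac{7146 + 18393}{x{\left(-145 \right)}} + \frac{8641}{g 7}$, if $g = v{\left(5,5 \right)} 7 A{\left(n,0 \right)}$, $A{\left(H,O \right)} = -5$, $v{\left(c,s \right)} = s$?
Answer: $\frac{28857154}{344225} \approx 83.832$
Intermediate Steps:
$g = -175$ ($g = 5 \cdot 7 \left(-5\right) = 35 \left(-5\right) = -175$)
$\frac{7146 + 18393}{x{\left(-145 \right)}} + \frac{8641}{g 7} = \frac{7146 + 18393}{136 - -145} + \frac{8641}{\left(-175\right) 7} = \frac{25539}{136 + 145} + \frac{8641}{-1225} = \frac{25539}{281} + 8641 \left(- \frac{1}{1225}\right) = 25539 \cdot \frac{1}{281} - \frac{8641}{1225} = \frac{25539}{281} - \frac{8641}{1225} = \frac{28857154}{344225}$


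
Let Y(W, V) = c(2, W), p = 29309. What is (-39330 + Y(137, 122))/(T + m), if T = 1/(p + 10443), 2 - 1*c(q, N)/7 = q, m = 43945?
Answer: -521148720/582300547 ≈ -0.89498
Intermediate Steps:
c(q, N) = 14 - 7*q
Y(W, V) = 0 (Y(W, V) = 14 - 7*2 = 14 - 14 = 0)
T = 1/39752 (T = 1/(29309 + 10443) = 1/39752 ≈ 2.5156e-5)
(-39330 + Y(137, 122))/(T + m) = (-39330 + 0)/(1/39752 + 43945) = -39330/1746901641/39752 = -39330*39752/1746901641 = -521148720/582300547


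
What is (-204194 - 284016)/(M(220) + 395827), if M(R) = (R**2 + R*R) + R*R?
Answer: -488210/541027 ≈ -0.90238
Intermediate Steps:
M(R) = 3*R**2 (M(R) = (R**2 + R**2) + R**2 = 2*R**2 + R**2 = 3*R**2)
(-204194 - 284016)/(M(220) + 395827) = (-204194 - 284016)/(3*220**2 + 395827) = -488210/(3*48400 + 395827) = -488210/(145200 + 395827) = -488210/541027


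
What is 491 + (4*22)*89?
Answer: 8323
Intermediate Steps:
491 + (4*22)*89 = 491 + 88*89 = 491 + 7832 = 8323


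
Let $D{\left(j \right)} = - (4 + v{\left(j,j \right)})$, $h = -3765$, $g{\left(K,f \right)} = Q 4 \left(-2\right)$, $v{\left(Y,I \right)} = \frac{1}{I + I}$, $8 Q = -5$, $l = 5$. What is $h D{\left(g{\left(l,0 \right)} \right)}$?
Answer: $\frac{30873}{2} \approx 15437.0$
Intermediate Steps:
$Q = - \frac{5}{8}$ ($Q = \frac{1}{8} \left(-5\right) = - \frac{5}{8} \approx -0.625$)
$v{\left(Y,I \right)} = \frac{1}{2 I}$
$g{\left(K,f \right)} = 5$ ($g{\left(K,f \right)} = \left(- \frac{5}{8}\right) 4 \left(-2\right) = \left(- \frac{5}{2}\right) \left(-2\right) = 5$)
$D{\left(j \right)} = -4 - \frac{1}{2 j}$ ($D{\left(j \right)} = - (4 + \frac{1}{2 j}) = -4 - \frac{1}{2 j}$)
$h D{\left(g{\left(l,0 \right)} \right)} = - 3765 \left(-4 - \frac{1}{2 \cdot 5}\right) = - 3765 \left(-4 - \frac{1}{10}\right) = \left(-3765\right) \left(- \frac{41}{10}\right) = \frac{30873}{2}$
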